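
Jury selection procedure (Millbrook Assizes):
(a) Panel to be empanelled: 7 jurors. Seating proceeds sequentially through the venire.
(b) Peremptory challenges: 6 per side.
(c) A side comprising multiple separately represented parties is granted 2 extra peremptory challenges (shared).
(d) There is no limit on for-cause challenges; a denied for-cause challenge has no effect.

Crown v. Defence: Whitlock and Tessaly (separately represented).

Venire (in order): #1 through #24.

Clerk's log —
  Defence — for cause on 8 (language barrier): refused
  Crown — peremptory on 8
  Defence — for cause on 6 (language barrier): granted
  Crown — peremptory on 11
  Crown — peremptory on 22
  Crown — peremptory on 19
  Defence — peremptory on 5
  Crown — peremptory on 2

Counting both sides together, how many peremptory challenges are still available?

Crown allotment: 6. Defence allotment: 6 base + 2 multi-party = 8.
Crown peremptories used: #8, #11, #22, #19, #2 — 5.
Defence peremptories used: #5 — 1 (for-cause on #8, #6 don't count).
Remaining: (6 − 5) + (8 − 1) = 8.

8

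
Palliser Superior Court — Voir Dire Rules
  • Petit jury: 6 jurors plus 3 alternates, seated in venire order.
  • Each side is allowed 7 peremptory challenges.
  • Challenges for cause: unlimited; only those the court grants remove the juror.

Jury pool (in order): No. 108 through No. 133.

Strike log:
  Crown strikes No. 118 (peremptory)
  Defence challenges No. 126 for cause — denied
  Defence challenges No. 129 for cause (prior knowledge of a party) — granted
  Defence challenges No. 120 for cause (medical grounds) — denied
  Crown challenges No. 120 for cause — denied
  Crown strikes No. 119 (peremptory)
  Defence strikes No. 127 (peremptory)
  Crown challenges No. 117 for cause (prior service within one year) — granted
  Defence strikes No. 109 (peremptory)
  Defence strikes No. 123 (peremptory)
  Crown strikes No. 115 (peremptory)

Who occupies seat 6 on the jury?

114

Removed: #109, #115, #117, #118, #119, #123, #127, #129. (#120, #126 stay — for-cause denied.)
Filling seats in venire order through position 6: #108, #110, #111, #112, #113, #114.
So seat 6 is #114.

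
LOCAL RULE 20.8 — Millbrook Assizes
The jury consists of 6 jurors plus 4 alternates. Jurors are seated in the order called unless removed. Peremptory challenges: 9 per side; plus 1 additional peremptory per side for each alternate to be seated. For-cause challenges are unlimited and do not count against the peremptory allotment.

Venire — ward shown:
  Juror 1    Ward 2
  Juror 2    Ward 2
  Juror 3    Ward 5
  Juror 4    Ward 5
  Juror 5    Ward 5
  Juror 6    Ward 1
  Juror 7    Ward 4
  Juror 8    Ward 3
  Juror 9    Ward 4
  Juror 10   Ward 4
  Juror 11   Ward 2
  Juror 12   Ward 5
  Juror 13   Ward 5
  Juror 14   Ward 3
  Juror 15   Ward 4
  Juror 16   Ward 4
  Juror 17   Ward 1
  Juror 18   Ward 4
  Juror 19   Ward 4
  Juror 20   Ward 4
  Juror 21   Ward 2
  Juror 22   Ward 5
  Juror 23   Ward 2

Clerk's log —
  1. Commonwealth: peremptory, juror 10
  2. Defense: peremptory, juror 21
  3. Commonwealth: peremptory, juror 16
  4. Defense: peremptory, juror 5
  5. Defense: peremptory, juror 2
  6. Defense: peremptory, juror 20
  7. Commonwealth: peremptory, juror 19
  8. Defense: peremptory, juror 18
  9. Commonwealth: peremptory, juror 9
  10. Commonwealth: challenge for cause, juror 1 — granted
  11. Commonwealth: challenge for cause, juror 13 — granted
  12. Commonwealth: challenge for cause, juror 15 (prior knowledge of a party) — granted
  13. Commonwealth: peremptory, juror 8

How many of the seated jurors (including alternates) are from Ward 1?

Removed: #1, #2, #5, #8, #9, #10, #13, #15, #16, #18, #19, #20, #21.
Seated (10 incl. alternates): #3, #4, #6, #7, #11, #12, #14, #17, #22, #23.
Of those, in Ward 1: #6, #17 → 2.

2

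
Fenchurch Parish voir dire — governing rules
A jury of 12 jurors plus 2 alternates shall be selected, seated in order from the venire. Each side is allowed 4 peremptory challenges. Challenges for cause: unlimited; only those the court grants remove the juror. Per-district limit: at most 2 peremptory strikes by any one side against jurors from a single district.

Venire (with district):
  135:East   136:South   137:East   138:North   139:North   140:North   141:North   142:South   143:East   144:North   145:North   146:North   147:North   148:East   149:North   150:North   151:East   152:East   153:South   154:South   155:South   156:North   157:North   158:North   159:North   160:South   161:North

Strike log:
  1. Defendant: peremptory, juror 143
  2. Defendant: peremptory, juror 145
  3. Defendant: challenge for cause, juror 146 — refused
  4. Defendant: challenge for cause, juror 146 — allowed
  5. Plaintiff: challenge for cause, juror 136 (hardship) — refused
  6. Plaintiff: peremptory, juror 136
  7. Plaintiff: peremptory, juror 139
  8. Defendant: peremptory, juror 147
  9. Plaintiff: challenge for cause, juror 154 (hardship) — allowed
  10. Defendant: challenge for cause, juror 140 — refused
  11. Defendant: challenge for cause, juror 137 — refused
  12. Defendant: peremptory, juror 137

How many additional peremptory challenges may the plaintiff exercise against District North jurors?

1

Plaintiff peremptories so far: #136, #139 — 2 of 4 used, 2 left overall.
Against District North: #139 — 1 used; per-district cap 2 leaves 1.
Binding limit: min(2, 1) = 1.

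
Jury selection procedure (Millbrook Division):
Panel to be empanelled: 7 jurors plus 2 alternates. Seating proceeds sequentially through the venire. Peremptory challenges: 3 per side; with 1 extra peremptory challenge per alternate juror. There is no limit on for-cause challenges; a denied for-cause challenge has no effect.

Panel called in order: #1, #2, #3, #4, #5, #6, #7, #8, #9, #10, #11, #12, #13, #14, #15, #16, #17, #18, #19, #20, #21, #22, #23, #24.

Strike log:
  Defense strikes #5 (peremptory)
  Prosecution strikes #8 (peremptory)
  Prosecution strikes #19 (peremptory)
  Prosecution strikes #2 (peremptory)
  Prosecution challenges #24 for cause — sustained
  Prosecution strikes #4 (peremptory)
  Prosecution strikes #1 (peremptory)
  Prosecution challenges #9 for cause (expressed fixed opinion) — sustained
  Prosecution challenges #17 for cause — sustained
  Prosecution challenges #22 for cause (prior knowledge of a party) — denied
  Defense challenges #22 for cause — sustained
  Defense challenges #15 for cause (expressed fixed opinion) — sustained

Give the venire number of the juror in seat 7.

Removed: #1, #2, #4, #5, #8, #9, #15, #17, #19, #22, #24.
Seating in order: seats 1–7 → #3, #6, #7, #10, #11, #12, #13; alternates → #14, #16.
So seat 7 is #13.

13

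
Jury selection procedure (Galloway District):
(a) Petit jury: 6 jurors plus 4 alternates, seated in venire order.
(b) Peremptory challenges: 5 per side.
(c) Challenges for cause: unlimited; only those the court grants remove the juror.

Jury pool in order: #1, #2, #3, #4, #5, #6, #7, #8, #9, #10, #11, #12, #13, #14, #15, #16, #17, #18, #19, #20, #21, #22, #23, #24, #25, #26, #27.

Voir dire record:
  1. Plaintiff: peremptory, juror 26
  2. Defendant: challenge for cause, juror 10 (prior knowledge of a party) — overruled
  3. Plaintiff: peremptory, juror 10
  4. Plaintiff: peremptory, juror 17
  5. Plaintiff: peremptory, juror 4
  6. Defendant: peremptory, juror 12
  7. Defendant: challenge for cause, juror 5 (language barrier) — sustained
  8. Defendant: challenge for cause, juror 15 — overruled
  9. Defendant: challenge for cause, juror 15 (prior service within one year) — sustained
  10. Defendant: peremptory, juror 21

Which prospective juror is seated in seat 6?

Removed: #4, #5, #10, #12, #15, #17, #21, #26.
Seating in order: seats 1–6 → #1, #2, #3, #6, #7, #8; alternates → #9, #11, #13, #14.
So seat 6 is #8.

8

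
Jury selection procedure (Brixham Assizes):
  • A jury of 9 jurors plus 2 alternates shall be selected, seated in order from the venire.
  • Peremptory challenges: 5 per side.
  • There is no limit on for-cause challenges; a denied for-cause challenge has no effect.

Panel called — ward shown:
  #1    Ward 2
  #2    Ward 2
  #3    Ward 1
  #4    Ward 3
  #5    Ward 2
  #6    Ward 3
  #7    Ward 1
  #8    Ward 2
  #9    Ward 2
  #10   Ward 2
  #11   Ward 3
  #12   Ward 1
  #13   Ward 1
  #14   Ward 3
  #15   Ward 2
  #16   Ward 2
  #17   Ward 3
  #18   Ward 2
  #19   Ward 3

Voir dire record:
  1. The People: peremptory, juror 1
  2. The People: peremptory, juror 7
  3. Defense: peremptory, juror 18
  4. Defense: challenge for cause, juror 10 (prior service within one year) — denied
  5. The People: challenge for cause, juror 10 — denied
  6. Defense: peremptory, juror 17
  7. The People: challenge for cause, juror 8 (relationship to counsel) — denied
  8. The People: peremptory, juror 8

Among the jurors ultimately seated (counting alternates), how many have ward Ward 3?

Removed: #1, #7, #8, #17, #18.
Seated (11 incl. alternates): #2, #3, #4, #5, #6, #9, #10, #11, #12, #13, #14.
Of those, in Ward 3: #4, #6, #11, #14 → 4.

4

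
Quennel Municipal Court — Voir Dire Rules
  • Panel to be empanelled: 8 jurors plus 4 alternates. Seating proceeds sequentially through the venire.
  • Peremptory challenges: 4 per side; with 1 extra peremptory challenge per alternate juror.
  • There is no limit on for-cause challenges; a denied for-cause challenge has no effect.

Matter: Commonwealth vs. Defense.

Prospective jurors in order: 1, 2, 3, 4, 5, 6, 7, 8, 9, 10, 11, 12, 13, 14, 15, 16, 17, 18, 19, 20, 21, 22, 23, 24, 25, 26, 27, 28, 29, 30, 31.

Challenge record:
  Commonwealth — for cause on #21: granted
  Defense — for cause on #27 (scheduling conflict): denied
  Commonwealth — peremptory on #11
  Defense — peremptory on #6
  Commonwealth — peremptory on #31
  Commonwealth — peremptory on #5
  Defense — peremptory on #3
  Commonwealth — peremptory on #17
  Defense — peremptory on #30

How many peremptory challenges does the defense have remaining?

5

Defense allotment: 4 base + 1 × 4 alternates = 8.
Defense peremptories used: #6, #3, #30 — 3 (the for-cause on #27 doesn't count).
Remaining: 8 − 3 = 5.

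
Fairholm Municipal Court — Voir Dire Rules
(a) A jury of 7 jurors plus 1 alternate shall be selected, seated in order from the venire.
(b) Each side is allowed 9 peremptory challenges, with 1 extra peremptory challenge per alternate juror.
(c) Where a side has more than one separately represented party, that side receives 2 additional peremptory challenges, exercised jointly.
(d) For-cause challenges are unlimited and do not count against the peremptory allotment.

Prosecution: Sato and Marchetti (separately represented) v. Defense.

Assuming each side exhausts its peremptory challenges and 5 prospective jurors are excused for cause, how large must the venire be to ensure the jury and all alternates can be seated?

Seats to fill: 7 + 1 alternates = 8.
Peremptories — Prosecution: 9 + 1×1 + 2 = 12; Defense: 9 + 1×1 = 10; total 22.
For-cause removals: 5.
Minimum venire: 8 + 22 + 5 = 35.

35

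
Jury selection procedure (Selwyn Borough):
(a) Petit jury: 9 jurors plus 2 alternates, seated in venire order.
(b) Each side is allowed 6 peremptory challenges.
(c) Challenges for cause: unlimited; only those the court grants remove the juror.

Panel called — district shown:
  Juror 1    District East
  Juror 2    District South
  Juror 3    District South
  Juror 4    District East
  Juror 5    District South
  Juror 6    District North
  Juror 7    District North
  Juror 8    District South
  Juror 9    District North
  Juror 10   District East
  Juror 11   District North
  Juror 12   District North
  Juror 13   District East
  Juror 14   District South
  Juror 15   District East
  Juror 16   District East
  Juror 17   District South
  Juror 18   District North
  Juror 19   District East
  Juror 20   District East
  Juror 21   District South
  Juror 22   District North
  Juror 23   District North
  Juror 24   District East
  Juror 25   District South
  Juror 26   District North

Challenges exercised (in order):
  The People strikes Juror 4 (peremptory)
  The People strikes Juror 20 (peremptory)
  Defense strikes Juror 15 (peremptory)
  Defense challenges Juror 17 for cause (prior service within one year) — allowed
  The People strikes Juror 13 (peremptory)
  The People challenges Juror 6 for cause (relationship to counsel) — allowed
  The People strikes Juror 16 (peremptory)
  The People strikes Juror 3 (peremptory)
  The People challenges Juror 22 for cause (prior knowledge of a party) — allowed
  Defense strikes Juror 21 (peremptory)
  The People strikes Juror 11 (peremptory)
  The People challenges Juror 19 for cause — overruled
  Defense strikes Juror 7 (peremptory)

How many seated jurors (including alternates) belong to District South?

4

Removed: #3, #4, #6, #7, #11, #13, #15, #16, #17, #20, #21, #22.
Seated (11 incl. alternates): #1, #2, #5, #8, #9, #10, #12, #14, #18, #19, #23.
Of those, in District South: #2, #5, #8, #14 → 4.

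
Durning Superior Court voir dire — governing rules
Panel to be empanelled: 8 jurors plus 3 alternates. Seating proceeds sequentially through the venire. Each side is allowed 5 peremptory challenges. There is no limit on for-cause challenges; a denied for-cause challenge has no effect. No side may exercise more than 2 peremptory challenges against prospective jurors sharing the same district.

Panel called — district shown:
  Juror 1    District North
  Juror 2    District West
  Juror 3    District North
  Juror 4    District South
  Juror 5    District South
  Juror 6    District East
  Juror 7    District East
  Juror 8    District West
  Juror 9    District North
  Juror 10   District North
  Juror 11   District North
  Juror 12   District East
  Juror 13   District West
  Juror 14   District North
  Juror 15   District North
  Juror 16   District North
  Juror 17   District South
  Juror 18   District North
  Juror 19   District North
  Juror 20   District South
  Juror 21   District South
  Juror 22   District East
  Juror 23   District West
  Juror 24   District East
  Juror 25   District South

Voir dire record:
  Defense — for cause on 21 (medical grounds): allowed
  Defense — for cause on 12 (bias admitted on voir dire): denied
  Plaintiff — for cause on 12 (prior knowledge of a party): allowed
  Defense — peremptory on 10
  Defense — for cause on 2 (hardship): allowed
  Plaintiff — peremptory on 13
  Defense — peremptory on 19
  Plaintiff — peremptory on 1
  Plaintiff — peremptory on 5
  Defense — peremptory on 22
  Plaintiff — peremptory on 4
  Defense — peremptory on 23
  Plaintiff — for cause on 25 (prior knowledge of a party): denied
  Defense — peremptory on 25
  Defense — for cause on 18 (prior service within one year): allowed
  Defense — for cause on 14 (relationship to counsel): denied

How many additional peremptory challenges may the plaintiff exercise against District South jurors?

Plaintiff peremptories so far: #13, #1, #5, #4 — 4 of 5 used, 1 left overall.
Against District South: #5, #4 — 2 used; per-district cap 2 leaves 0.
Binding limit: min(1, 0) = 0.

0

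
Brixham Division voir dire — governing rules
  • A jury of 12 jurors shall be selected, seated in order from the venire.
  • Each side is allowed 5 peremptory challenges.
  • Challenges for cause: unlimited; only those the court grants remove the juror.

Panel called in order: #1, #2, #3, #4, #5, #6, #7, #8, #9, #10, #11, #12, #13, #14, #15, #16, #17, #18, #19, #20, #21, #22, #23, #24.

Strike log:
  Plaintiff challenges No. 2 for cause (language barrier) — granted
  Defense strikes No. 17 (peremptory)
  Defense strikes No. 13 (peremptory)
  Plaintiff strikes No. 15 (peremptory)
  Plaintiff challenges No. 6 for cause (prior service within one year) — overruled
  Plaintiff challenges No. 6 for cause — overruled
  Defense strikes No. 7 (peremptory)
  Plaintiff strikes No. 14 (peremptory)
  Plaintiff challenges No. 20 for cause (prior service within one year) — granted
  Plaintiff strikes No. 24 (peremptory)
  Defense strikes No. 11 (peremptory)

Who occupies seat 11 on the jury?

Removed: #2, #7, #11, #13, #14, #15, #17, #20, #24. (#6 stays — for-cause denied.)
Seating in order: seats 1–12 → #1, #3, #4, #5, #6, #8, #9, #10, #12, #16, #18, #19.
So seat 11 is #18.

18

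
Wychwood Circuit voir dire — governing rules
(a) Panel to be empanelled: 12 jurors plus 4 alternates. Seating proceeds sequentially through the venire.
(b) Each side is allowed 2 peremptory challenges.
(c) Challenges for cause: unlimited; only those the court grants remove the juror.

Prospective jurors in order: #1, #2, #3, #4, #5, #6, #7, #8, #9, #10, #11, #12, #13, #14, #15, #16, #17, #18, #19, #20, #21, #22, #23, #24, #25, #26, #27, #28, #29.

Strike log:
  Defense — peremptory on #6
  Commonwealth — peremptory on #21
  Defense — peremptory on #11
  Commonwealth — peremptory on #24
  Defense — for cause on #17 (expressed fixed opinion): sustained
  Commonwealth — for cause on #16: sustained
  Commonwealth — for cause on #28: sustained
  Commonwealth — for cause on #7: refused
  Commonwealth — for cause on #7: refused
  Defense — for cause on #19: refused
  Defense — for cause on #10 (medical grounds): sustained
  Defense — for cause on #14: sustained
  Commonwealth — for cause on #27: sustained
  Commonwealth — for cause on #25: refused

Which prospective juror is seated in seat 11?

15

Removed: #6, #10, #11, #14, #16, #17, #21, #24, #27, #28. (#7, #19, #25 stay — for-cause denied.)
Seating in order: seats 1–12 → #1, #2, #3, #4, #5, #7, #8, #9, #12, #13, #15, #18; alternates → #19, #20, #22, #23.
So seat 11 is #15.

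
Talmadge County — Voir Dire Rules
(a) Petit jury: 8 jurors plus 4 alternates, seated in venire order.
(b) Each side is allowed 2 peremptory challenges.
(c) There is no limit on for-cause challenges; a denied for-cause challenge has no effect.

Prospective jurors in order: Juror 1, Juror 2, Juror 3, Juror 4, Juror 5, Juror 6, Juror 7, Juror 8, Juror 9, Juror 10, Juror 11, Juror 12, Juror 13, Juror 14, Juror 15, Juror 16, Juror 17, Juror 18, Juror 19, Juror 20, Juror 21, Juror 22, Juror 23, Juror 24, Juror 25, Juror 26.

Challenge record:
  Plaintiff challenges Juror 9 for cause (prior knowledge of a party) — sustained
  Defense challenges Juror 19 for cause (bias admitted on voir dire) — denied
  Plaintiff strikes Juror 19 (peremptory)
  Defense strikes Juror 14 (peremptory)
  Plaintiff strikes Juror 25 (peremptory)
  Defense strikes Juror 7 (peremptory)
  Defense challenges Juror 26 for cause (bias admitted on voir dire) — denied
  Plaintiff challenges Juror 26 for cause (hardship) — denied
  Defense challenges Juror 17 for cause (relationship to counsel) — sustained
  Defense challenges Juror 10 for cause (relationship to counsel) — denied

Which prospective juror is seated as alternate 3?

Removed: #7, #9, #14, #17, #19, #25. (#10, #26 stay — for-cause denied.)
Seating in order: seats 1–8 → #1, #2, #3, #4, #5, #6, #8, #10; alternates → #11, #12, #13, #15.
So alternate 3 is #13.

13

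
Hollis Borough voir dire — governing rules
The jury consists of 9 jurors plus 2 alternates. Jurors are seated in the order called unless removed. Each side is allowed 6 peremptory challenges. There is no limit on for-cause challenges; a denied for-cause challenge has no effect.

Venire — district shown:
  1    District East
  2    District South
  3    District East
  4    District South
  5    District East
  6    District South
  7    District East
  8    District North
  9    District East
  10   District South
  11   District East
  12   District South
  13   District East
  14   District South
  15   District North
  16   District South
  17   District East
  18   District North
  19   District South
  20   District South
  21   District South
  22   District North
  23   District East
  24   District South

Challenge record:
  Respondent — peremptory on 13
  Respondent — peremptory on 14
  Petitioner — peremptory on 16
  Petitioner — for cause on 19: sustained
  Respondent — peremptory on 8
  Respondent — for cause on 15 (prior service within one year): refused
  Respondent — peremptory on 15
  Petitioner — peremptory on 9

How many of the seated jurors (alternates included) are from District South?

5

Removed: #8, #9, #13, #14, #15, #16, #19.
Seated (11 incl. alternates): #1, #2, #3, #4, #5, #6, #7, #10, #11, #12, #17.
Of those, in District South: #2, #4, #6, #10, #12 → 5.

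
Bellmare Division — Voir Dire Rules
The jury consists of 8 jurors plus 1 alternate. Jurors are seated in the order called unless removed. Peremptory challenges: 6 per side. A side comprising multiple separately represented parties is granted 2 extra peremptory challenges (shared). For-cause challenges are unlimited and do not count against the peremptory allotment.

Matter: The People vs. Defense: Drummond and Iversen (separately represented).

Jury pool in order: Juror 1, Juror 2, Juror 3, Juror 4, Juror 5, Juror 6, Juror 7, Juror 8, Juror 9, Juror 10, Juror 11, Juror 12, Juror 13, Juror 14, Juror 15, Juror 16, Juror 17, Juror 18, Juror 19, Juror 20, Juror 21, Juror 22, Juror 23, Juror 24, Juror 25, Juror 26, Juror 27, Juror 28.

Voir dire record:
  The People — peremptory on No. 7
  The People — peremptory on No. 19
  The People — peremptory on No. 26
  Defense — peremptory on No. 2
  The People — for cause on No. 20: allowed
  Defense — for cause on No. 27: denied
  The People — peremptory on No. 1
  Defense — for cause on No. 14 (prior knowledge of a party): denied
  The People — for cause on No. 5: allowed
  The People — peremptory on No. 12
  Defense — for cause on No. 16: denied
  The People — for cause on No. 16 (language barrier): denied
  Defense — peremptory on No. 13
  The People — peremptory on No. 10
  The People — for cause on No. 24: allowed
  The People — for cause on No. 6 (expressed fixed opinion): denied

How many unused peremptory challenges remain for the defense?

6

Defense allotment: 6 base + 2 multi-party = 8.
Defense peremptories used: #2, #13 — 2 (for-cause on #27, #14, #16 don't count).
Remaining: 8 − 2 = 6.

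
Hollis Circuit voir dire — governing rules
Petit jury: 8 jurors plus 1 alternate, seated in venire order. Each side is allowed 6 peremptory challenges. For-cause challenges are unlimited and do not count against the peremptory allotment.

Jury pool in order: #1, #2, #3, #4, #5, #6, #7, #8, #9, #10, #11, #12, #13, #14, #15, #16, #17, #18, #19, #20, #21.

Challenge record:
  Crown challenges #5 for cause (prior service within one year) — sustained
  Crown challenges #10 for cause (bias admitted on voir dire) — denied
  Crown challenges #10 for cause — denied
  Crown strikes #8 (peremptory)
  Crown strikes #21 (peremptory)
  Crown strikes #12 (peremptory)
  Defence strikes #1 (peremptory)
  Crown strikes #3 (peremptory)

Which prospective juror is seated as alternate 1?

14

Removed: #1, #3, #5, #8, #12, #21. (#10 stays — for-cause denied.)
Filling seats in venire order through position 9: #2, #4, #6, #7, #9, #10, #11, #13, #14.
So alternate 1 is #14.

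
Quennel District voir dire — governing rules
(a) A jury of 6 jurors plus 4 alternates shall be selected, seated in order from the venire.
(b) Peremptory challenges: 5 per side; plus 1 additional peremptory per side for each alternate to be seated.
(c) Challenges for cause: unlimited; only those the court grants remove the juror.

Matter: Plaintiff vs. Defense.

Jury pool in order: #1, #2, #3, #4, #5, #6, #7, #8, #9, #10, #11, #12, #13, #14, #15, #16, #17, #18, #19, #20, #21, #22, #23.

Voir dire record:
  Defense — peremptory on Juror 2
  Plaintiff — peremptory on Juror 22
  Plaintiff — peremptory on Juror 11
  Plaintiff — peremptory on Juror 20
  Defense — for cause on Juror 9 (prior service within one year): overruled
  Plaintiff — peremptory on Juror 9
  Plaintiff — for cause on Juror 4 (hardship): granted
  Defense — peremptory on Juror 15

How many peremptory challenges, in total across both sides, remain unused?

12

Plaintiff allotment: 5 base + 1 × 4 alternates = 9. Defense allotment: 5 base + 1 × 4 alternates = 9.
Plaintiff peremptories used: #22, #11, #20, #9 — 4 (the for-cause on #4 doesn't count).
Defense peremptories used: #2, #15 — 2 (the for-cause on #9 doesn't count).
Remaining: (9 − 4) + (9 − 2) = 12.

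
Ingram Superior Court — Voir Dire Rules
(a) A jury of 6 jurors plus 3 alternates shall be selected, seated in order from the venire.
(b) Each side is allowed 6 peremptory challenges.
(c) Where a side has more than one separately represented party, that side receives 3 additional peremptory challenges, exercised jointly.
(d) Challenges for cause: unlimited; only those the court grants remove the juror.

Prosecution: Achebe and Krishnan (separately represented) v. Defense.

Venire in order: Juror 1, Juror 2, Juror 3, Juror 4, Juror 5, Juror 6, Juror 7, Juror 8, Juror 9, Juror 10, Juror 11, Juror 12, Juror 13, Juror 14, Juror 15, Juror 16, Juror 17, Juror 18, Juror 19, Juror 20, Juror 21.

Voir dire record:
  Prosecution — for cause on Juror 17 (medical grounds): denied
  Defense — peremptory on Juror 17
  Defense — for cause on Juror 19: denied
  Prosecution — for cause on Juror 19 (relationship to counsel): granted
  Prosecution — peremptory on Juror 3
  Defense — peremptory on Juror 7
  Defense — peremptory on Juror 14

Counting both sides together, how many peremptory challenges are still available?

11

Prosecution allotment: 6 base + 3 multi-party = 9. Defense allotment: 6.
Prosecution peremptories used: #3 — 1 (for-cause on #17, #19 don't count).
Defense peremptories used: #17, #7, #14 — 3 (the for-cause on #19 doesn't count).
Remaining: (9 − 1) + (6 − 3) = 11.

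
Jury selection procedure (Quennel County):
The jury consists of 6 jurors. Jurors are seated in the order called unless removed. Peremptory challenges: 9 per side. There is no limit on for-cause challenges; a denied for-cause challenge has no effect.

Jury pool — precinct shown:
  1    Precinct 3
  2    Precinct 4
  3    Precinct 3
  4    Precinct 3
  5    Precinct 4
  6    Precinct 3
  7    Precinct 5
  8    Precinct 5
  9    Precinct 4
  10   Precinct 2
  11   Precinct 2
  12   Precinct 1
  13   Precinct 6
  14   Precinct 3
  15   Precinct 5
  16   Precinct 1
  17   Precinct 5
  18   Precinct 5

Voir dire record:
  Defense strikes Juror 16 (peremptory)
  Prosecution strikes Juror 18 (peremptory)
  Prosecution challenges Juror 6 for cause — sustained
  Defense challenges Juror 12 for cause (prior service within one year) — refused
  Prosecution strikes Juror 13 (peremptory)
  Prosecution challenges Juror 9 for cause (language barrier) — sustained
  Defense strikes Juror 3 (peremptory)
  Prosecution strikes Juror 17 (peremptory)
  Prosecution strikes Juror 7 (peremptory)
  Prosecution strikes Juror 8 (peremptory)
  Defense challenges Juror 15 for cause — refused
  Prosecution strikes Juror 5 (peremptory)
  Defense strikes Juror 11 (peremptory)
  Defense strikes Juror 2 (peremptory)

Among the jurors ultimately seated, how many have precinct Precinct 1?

1

Removed: #2, #3, #5, #6, #7, #8, #9, #11, #13, #16, #17, #18.
Seated jurors 1–6: #1, #4, #10, #12, #14, #15.
Of those, in Precinct 1: #12 → 1.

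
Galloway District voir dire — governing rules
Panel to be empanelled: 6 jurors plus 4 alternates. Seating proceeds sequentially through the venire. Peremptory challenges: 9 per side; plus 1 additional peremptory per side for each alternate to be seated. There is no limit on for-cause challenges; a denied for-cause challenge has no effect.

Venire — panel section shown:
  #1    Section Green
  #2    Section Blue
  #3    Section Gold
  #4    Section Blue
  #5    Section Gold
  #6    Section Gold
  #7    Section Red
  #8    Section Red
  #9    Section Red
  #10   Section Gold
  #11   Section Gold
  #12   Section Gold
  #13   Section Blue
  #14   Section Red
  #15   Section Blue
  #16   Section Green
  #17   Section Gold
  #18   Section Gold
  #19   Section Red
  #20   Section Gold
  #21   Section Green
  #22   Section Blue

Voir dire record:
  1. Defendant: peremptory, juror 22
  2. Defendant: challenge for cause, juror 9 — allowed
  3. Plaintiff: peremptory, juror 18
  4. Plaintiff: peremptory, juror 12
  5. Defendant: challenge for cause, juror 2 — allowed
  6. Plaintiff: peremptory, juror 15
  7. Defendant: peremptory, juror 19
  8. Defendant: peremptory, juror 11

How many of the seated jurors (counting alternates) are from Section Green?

1

Removed: #2, #9, #11, #12, #15, #18, #19, #22.
Seated (10 incl. alternates): #1, #3, #4, #5, #6, #7, #8, #10, #13, #14.
Of those, in Section Green: #1 → 1.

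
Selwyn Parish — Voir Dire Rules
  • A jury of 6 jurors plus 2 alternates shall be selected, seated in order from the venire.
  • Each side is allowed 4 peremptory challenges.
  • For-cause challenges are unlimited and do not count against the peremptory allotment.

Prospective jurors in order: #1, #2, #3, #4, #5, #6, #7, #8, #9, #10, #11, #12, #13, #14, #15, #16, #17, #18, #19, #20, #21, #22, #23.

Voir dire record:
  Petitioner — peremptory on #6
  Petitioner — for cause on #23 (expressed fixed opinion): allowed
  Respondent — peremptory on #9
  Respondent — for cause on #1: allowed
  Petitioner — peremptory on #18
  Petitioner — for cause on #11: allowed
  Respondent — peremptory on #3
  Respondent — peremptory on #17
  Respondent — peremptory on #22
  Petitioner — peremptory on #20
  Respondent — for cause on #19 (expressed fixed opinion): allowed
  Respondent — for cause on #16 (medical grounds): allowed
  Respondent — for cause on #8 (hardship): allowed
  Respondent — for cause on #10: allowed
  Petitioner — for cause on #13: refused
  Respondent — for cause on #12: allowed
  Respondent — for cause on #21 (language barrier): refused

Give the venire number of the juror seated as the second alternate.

Removed: #1, #3, #6, #8, #9, #10, #11, #12, #16, #17, #18, #19, #20, #22, #23. (#13, #21 stay — for-cause denied.)
Seating in order: seats 1–6 → #2, #4, #5, #7, #13, #14; alternates → #15, #21.
So alternate 2 is #21.

21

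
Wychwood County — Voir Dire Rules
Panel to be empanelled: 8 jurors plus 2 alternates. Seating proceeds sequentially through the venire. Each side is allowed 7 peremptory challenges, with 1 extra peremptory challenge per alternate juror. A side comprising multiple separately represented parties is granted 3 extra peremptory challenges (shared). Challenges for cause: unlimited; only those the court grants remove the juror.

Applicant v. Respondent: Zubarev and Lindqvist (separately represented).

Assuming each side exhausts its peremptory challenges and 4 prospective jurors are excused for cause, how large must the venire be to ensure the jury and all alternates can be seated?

35

Seats to fill: 8 + 2 alternates = 10.
Peremptories — Applicant: 7 + 1×2 = 9; Respondent: 7 + 1×2 + 3 = 12; total 21.
For-cause removals: 4.
Minimum venire: 10 + 21 + 4 = 35.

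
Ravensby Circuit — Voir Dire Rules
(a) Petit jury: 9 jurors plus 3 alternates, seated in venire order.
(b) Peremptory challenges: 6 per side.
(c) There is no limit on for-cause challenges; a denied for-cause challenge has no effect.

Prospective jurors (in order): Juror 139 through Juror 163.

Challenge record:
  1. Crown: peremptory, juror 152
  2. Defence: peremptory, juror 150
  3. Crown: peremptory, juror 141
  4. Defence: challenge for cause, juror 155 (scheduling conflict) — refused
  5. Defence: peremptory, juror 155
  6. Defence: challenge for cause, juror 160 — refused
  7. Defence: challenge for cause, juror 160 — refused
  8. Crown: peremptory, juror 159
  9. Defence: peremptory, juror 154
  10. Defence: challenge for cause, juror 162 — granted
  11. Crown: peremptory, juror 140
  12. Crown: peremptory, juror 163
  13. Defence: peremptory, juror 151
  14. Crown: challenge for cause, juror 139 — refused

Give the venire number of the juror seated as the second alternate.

Removed: #140, #141, #150, #151, #152, #154, #155, #159, #162, #163. (#139, #160 stay — for-cause denied.)
Seating in order: seats 1–9 → #139, #142, #143, #144, #145, #146, #147, #148, #149; alternates → #153, #156, #157.
So alternate 2 is #156.

156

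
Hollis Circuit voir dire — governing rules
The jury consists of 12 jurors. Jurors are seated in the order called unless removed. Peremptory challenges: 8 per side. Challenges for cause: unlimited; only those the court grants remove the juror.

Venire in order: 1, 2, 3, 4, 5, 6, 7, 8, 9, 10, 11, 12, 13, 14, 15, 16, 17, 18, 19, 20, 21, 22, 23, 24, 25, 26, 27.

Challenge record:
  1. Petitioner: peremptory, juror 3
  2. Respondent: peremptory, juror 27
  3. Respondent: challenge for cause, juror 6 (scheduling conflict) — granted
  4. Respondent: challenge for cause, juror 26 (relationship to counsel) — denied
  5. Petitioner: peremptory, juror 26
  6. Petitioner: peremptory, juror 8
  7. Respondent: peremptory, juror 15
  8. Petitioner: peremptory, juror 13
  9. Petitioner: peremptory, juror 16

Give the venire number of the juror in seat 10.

Removed: #3, #6, #8, #13, #15, #16, #26, #27.
Filling seats in venire order through position 10: #1, #2, #4, #5, #7, #9, #10, #11, #12, #14.
So seat 10 is #14.

14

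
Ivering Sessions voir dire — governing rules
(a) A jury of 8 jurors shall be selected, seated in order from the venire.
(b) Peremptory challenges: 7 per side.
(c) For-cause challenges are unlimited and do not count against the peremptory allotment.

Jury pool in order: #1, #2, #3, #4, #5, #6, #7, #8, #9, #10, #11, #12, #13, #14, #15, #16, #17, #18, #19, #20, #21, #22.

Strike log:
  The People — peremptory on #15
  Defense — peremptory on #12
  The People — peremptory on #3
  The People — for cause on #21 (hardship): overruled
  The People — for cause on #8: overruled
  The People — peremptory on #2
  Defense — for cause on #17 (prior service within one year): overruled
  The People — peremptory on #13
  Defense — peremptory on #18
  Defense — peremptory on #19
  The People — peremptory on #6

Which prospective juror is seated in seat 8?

11

Removed: #2, #3, #6, #12, #13, #15, #18, #19. (#8, #17, #21 stay — for-cause denied.)
Seating in order: seats 1–8 → #1, #4, #5, #7, #8, #9, #10, #11.
So seat 8 is #11.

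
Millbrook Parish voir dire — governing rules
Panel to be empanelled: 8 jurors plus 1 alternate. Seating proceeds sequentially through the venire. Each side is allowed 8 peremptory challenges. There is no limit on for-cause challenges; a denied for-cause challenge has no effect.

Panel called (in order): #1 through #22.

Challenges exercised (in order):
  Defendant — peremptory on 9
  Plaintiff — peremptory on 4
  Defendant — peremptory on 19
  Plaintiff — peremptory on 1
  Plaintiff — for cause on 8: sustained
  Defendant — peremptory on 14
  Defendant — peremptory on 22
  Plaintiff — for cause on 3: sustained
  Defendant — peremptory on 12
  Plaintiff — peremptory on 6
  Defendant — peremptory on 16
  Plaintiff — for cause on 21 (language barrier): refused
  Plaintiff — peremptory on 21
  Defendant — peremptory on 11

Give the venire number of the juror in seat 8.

Removed: #1, #3, #4, #6, #8, #9, #11, #12, #14, #16, #19, #21, #22.
Filling seats in venire order through position 8: #2, #5, #7, #10, #13, #15, #17, #18.
So seat 8 is #18.

18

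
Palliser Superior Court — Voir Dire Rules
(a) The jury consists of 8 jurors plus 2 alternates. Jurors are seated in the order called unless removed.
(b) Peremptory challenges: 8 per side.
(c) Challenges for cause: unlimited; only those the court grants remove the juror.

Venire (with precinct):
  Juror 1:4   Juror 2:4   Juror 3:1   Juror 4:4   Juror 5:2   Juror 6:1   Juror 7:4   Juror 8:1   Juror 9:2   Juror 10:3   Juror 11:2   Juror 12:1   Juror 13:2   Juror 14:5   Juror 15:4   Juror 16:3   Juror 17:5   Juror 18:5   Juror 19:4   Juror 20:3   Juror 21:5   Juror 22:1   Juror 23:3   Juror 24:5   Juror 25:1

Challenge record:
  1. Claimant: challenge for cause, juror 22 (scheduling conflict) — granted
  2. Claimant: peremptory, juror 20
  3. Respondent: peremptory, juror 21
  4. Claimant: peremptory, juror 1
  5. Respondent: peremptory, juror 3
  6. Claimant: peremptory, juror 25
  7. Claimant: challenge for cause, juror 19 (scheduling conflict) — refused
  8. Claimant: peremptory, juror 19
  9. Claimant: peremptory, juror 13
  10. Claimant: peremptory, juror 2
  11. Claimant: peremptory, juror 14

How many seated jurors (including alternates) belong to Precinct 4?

Removed: #1, #2, #3, #13, #14, #19, #20, #21, #22, #25.
Seated (10 incl. alternates): #4, #5, #6, #7, #8, #9, #10, #11, #12, #15.
Of those, in Precinct 4: #4, #7, #15 → 3.

3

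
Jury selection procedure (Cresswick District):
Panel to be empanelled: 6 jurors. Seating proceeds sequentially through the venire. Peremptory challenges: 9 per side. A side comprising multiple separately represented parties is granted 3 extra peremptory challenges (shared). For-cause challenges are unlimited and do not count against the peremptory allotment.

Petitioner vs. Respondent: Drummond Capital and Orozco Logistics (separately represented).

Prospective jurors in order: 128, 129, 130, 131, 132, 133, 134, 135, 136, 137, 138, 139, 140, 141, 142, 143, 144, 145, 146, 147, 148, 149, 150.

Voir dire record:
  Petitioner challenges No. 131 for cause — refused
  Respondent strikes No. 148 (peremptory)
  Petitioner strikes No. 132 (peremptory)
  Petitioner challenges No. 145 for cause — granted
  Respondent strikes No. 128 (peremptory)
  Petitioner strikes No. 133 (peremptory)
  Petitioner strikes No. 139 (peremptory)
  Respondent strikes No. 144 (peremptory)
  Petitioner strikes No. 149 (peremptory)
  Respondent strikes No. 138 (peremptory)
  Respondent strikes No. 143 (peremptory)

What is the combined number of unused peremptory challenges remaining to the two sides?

Petitioner allotment: 9. Respondent allotment: 9 base + 3 multi-party = 12.
Petitioner peremptories used: #132, #133, #139, #149 — 4 (for-cause on #131, #145 don't count).
Respondent peremptories used: #148, #128, #144, #138, #143 — 5.
Remaining: (9 − 4) + (12 − 5) = 12.

12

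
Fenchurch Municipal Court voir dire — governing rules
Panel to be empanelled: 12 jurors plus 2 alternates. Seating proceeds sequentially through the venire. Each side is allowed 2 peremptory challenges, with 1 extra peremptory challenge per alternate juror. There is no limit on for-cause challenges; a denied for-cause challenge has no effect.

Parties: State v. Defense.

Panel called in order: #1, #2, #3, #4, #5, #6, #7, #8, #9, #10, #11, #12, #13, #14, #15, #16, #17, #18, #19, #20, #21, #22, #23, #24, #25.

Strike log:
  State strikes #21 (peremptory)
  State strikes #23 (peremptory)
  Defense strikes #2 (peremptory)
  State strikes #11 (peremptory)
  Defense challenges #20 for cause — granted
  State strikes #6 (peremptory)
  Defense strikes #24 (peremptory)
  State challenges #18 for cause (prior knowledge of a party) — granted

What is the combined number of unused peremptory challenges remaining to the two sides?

2

State allotment: 2 base + 1 × 2 alternates = 4. Defense allotment: 2 base + 1 × 2 alternates = 4.
State peremptories used: #21, #23, #11, #6 — 4 (the for-cause on #18 doesn't count).
Defense peremptories used: #2, #24 — 2 (the for-cause on #20 doesn't count).
Remaining: (4 − 4) + (4 − 2) = 2.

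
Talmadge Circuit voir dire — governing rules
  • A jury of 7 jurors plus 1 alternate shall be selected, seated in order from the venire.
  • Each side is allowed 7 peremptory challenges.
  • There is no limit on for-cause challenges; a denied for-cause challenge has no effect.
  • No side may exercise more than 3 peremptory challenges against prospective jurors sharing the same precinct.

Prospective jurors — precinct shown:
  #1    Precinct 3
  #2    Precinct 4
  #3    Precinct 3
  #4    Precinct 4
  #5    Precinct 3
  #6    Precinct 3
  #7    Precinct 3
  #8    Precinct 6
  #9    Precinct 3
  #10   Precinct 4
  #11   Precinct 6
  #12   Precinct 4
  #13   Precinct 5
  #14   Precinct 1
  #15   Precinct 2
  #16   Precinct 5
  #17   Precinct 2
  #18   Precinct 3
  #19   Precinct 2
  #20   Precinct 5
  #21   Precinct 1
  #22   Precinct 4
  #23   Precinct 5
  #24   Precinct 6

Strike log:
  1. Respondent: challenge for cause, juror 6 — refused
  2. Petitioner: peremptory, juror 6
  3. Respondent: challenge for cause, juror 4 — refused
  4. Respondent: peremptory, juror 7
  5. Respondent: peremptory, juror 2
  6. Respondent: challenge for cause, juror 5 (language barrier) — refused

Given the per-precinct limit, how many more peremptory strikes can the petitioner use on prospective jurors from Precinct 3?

Petitioner peremptories so far: #6 — 1 of 7 used, 6 left overall.
Against Precinct 3: #6 — 1 used; per-precinct cap 3 leaves 2.
Binding limit: min(6, 2) = 2.

2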